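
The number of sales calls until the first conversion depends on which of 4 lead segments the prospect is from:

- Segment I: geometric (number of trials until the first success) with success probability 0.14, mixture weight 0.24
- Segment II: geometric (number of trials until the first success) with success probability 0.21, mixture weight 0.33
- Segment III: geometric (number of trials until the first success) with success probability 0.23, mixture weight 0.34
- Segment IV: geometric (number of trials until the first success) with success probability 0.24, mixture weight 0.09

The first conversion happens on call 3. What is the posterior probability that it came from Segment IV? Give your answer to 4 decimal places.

0.0983

By Bayes' theorem, P(k | x) = w_k f_k(x) / Σ_j w_j f_j(x).
Component likelihoods at x = 3:
  p_I = 0.103544
  p_II = 0.131061
  p_III = 0.136367
  p_IV = 0.138624
Prior × likelihood for each component:
  w_I·p_I = 0.24 × 0.103544 = 0.0248506
  w_II·p_II = 0.33 × 0.131061 = 0.0432501
  w_III·p_III = 0.34 × 0.136367 = 0.0463648
  w_IV·p_IV = 0.09 × 0.138624 = 0.0124762
Marginal: 0.0248506 + 0.0432501 + 0.0463648 + 0.0124762 = 0.126942
P(Segment IV | x) = 0.0124762 / 0.126942 ≈ 0.0983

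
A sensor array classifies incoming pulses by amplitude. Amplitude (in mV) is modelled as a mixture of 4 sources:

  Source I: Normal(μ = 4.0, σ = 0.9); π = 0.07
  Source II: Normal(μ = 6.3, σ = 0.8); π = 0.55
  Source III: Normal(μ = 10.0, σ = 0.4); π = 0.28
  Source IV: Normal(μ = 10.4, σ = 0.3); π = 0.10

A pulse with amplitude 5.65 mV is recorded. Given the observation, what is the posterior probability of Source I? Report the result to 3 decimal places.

0.028

By Bayes' theorem, P(k | x) = π_k f_k(x) / Σ_j π_j f_j(x).
Evaluate each component's likelihood at the observed value:
  L_I = (1/(0.9·√(2π)))·exp(−(5.65−4.0)²/(2·0.9²)) = 0.443269·exp(-1.68056) = 0.082568
  L_II = (1/(0.8·√(2π)))·exp(−(5.65−6.3)²/(2·0.8²)) = 0.498678·exp(-0.33008) = 0.358483
  L_III = (1/(0.4·√(2π)))·exp(−(5.65−10.0)²/(2·0.4²)) = 0.997356·exp(-59.13281) = 2.07872e-26
  L_IV = (1/(0.3·√(2π)))·exp(−(5.65−10.4)²/(2·0.3²)) = 1.329808·exp(-125.34722) = 4.85492e-55
Multiply by the mixture weights:
  π_I·L_I = 0.07 × 0.082568 = 0.00577976
  π_II·L_II = 0.55 × 0.358483 = 0.197166
  π_III·L_III = 0.28 × 2.07872e-26 = 5.82041e-27
  π_IV·L_IV = 0.10 × 4.85492e-55 = 4.85492e-56
Normaliser: 0.00577976 + 0.197166 + 5.82041e-27 + 4.85492e-56 = 0.202946
P(Source I | x) ≈ 0.028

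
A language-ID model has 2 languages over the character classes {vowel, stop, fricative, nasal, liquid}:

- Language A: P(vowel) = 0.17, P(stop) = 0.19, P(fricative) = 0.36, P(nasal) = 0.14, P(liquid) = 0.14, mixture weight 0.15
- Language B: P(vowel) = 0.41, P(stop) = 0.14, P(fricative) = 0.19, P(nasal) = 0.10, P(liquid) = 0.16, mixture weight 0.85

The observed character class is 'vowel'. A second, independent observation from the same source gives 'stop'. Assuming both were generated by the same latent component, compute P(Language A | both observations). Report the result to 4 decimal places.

Posterior ∝ prior × likelihood, so P(k | x) ∝ π_k f_k(x); normalise over all components.
Since both observations come from the same component, the likelihood for component k is f_k(x₁)·f_k(x₂).
  p_A = [P(vowel | comp) = 0.17] × [0.19] = 0.0323
  p_B = [P(vowel | comp) = 0.41] × [0.14] = 0.0574
Unnormalised posteriors:
  π_A·p_A = 0.15 × 0.0323 = 0.004845
  π_B·p_B = 0.85 × 0.0574 = 0.04879
Evidence: 0.004845 + 0.04879 = 0.053635
So the posterior for Language A is 0.004845 / 0.053635 ≈ 0.0903.

0.0903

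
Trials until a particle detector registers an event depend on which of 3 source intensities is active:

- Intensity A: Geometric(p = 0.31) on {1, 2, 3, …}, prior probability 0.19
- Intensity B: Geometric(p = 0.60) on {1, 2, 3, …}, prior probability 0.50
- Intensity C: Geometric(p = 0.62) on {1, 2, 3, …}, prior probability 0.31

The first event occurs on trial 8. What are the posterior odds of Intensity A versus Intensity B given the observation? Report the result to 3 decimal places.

8.923

Only the two components matter; the odds are (π_i f_i(x)) / (π_j f_j(x)).
Geometric probabilities:
  f_A = 0.0230837
  f_B = 0.00098304
  f_C = 0.000709377
Posterior odds = (π_A·f_A) / (π_B·f_B) = (0.19·0.0230837) / (0.50·0.00098304) = 0.0043859 / 0.00049152 ≈ 8.923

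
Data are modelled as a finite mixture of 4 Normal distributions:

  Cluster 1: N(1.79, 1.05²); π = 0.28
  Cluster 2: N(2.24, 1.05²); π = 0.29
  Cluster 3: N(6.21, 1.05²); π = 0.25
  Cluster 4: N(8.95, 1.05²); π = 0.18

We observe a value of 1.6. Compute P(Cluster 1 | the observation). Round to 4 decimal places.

0.5335

Posterior ∝ prior × likelihood, so P(k | x) ∝ π_k f_k(x); normalise over all components.
Normal densities:
  f_1 = (1/(1.05·√(2π)))·exp(−(1.6−1.79)²/(2·1.05²)) = 0.379945·exp(-0.01637) = 0.373775
  f_2 = (1/(1.05·√(2π)))·exp(−(1.6−2.24)²/(2·1.05²)) = 0.379945·exp(-0.18576) = 0.315534
  f_3 = (1/(1.05·√(2π)))·exp(−(1.6−6.21)²/(2·1.05²)) = 0.379945·exp(-9.63814) = 2.47702e-05
  f_4 = (1/(1.05·√(2π)))·exp(−(1.6−8.95)²/(2·1.05²)) = 0.379945·exp(-24.50000) = 8.69973e-12
Unnormalised posteriors:
  π_1·f_1 = 0.28 × 0.373775 = 0.104657
  π_2·f_2 = 0.29 × 0.315534 = 0.0915049
  π_3·f_3 = 0.25 × 2.47702e-05 = 6.19255e-06
  π_4·f_4 = 0.18 × 8.69973e-12 = 1.56595e-12
Evidence: 0.104657 + 0.0915049 + 6.19255e-06 + 1.56595e-12 = 0.196168
So the posterior for Cluster 1 is 0.104657 / 0.196168 ≈ 0.5335.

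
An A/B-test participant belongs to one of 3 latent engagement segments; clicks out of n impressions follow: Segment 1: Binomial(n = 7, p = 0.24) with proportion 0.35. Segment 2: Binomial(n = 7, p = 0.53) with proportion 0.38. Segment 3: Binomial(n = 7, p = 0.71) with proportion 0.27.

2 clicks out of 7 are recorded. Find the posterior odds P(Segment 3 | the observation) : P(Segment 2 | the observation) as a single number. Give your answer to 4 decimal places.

0.1140

The posterior odds equal the prior odds times the likelihood ratio: (w_i/w_j)·(f_i(x)/f_j(x)).
Binomial probabilities:
  f_1 = C(7,2)·0.24^2·0.76^5 = 21·0.0576·0.253553 = 0.306697
  f_2 = C(7,2)·0.53^2·0.47^5 = 21·0.2809·0.0229345 = 0.135288
  f_3 = C(7,2)·0.71^2·0.29^5 = 21·0.5041·0.00205111 = 0.0217133
Posterior odds = (w_3·f_3) / (w_2·f_2) = (0.27·0.0217133) / (0.38·0.135288) = 0.00586259 / 0.0514096 ≈ 0.1140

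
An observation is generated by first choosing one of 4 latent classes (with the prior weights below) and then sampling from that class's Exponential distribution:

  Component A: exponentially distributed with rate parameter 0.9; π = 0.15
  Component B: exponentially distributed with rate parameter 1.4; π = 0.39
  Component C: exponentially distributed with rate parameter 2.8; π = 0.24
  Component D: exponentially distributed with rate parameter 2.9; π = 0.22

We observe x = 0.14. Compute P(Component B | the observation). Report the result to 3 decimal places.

The responsibility of component k is w_k f_k(x) divided by Σ_j w_j f_j(x).
Evaluate each component's likelihood at the observed value:
  f_A = 0.9·e^(−0.9·0.14) = 0.9·e^(−0.1260) = 0.793453
  f_B = 1.4·e^(−1.4·0.14) = 1.4·e^(−0.1960) = 1.15082
  f_C = 2.8·e^(−2.8·0.14) = 2.8·e^(−0.3920) = 1.89197
  f_D = 2.9·e^(−2.9·0.14) = 2.9·e^(−0.4060) = 1.9323
Weight by the priors:
  w_A·f_A = 0.15 × 0.793453 = 0.119018
  w_B·f_B = 0.39 × 1.15082 = 0.448819
  w_C·f_C = 0.24 × 1.89197 = 0.454073
  w_D·f_D = 0.22 × 1.9323 = 0.425106
Sum: 0.119018 + 0.448819 + 0.454073 + 0.425106 = 1.44702
Responsibility of Component B: 0.448819 / 1.44702 ≈ 0.310

0.310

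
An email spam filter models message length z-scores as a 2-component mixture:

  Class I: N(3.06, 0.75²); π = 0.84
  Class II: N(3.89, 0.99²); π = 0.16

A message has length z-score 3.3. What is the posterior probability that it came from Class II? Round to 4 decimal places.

0.1128

Apply Bayes' rule: the posterior for each component is proportional to its prior times its likelihood at x.
Evaluate each component's likelihood at the observed value:
  f_I = (1/(0.75·√(2π)))·exp(−(3.3−3.06)²/(2·0.75²)) = 0.531923·exp(-0.05120) = 0.505374
  f_II = (1/(0.99·√(2π)))·exp(−(3.3−3.89)²/(2·0.99²)) = 0.402972·exp(-0.17758) = 0.337405
Weight by the priors:
  P(Z=I)·f_I = 0.84 × 0.505374 = 0.424514
  P(Z=II)·f_II = 0.16 × 0.337405 = 0.0539848
Normaliser: 0.424514 + 0.0539848 = 0.478499
P(Class II | the observation) ≈ 0.1128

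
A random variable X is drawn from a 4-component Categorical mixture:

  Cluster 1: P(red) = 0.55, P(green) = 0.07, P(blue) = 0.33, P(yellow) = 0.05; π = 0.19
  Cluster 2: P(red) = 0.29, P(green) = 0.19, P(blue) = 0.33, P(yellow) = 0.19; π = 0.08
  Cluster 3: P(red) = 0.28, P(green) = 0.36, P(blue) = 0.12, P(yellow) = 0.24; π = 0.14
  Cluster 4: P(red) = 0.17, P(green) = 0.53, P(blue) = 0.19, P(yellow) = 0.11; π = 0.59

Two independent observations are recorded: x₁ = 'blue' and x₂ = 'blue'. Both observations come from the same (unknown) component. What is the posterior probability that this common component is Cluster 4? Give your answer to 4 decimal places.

0.4040

Apply Bayes' rule: the posterior for each component is proportional to its prior times its likelihood at x.
Since both observations come from the same component, the likelihood for component k is f_k(x₁)·f_k(x₂).
  L_1 = [P(blue | comp) = 0.33] × [0.33] = 0.1089
  L_2 = [P(blue | comp) = 0.33] × [0.33] = 0.1089
  L_3 = [P(blue | comp) = 0.12] × [0.12] = 0.0144
  L_4 = [P(blue | comp) = 0.19] × [0.19] = 0.0361
Unnormalised posteriors:
  P(Z=1)·L_1 = 0.19 × 0.1089 = 0.020691
  P(Z=2)·L_2 = 0.08 × 0.1089 = 0.008712
  P(Z=3)·L_3 = 0.14 × 0.0144 = 0.002016
  P(Z=4)·L_4 = 0.59 × 0.0361 = 0.021299
Evidence: 0.020691 + 0.008712 + 0.002016 + 0.021299 = 0.052718
P(Cluster 4 | data) ≈ 0.4040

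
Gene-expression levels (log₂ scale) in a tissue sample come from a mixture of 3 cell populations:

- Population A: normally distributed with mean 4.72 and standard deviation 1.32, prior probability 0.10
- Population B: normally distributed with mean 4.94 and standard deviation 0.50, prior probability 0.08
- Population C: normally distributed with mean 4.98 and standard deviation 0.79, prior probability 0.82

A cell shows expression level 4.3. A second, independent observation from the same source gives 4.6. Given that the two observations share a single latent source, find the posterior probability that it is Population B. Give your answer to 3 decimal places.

0.115

Posterior ∝ prior × likelihood, so P(k | x) ∝ P(Z=k) f_k(x); normalise over all components.
Since both observations come from the same component, the likelihood for component k is f_k(x₁)·f_k(x₂).
  L_A = [0.287311] × [0.300983] = 0.0864756
  L_B = [0.351695] × [0.633186] = 0.222688
  L_C = [0.348656] × [0.449822] = 0.156833
Unnormalised posteriors:
  P(Z=A)·L_A = 0.10 × 0.0864756 = 0.00864756
  P(Z=B)·L_B = 0.08 × 0.222688 = 0.0178151
  P(Z=C)·L_C = 0.82 × 0.156833 = 0.128603
Evidence: 0.00864756 + 0.0178151 + 0.128603 = 0.155066
So the posterior for Population B is 0.0178151 / 0.155066 ≈ 0.115.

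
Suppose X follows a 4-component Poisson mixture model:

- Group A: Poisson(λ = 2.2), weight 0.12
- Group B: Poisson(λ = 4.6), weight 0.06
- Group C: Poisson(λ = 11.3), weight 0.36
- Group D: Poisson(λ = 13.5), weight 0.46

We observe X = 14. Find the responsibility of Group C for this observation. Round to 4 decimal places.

P(component k | x) = π_k·f_k(x) / marginal(x), where marginal(x) = Σ_j π_j·f_j(x).
Component likelihoods at x = 14:
  L_A = 7.9079e-08
  L_B = 0.000219001
  L_C = 0.0785529
  L_D = 0.105024
Prior × likelihood for each component:
  π_A·L_A = 0.12 × 7.9079e-08 = 9.48948e-09
  π_B·L_B = 0.06 × 0.000219001 = 1.31401e-05
  π_C·L_C = 0.36 × 0.0785529 = 0.028279
  π_D·L_D = 0.46 × 0.105024 = 0.0483111
Denominator: 9.48948e-09 + 1.31401e-05 + 0.028279 + 0.0483111 = 0.0766033
P(Group C | 14) = 0.028279 / 0.0766033 ≈ 0.3692

0.3692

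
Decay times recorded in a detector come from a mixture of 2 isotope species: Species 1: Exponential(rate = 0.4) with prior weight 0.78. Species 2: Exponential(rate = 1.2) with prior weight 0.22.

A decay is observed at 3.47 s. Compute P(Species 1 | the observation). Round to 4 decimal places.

P(component k | x) = π_k·f_k(x) / marginal(x), where marginal(x) = Σ_j π_j·f_j(x).
Component likelihoods at x = 3.47 s:
  f_1 = 0.4·e^(−0.4·3.47) = 0.4·e^(−1.3880) = 0.0998296
  f_2 = 1.2·e^(−1.2·3.47) = 1.2·e^(−4.1640) = 0.0186543
Multiply by the mixture weights:
  π_1·f_1 = 0.78 × 0.0998296 = 0.0778671
  π_2·f_2 = 0.22 × 0.0186543 = 0.00410395
Sum: 0.0778671 + 0.00410395 = 0.081971
So the posterior for Species 1 is 0.0778671 / 0.081971 ≈ 0.9499.

0.9499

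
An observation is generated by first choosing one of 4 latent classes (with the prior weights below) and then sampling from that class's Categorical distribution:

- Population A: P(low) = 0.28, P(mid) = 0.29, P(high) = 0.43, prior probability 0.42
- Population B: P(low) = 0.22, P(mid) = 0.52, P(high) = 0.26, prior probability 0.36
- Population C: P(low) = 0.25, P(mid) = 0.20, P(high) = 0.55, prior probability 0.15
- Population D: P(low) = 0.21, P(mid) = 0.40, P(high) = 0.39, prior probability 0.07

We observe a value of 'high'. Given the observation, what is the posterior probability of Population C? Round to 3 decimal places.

Apply Bayes' rule: the posterior for each component is proportional to its prior times its likelihood at x.
Component likelihoods at x = 'high':
  L_A = P(high | comp) = 0.43
  L_B = P(high | comp) = 0.26
  L_C = P(high | comp) = 0.55
  L_D = P(high | comp) = 0.39
Unnormalised posteriors:
  P(Z=A)·L_A = 0.42 × 0.43 = 0.1806
  P(Z=B)·L_B = 0.36 × 0.26 = 0.0936
  P(Z=C)·L_C = 0.15 × 0.55 = 0.0825
  P(Z=D)·L_D = 0.07 × 0.39 = 0.0273
Marginal: 0.1806 + 0.0936 + 0.0825 + 0.0273 = 0.384
P(Population C | x) ≈ 0.215

0.215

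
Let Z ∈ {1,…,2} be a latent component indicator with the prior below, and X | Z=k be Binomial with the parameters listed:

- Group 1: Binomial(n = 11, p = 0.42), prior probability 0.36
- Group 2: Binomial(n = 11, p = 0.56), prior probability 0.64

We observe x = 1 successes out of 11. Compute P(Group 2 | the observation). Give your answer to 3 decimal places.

Posterior ∝ prior × likelihood, so P(k | x) ∝ w_k f_k(x); normalise over all components.
Binomial probabilities:
  f_1 = C(11,1)·0.42^1·0.58^10 = 11·0.42·0.00430804 = 0.0199032
  f_2 = C(11,1)·0.56^1·0.44^10 = 11·0.56·0.000271974 = 0.00167536
Weight by the priors:
  w_1·f_1 = 0.36 × 0.0199032 = 0.00716514
  w_2·f_2 = 0.64 × 0.00167536 = 0.00107223
Sum: 0.00716514 + 0.00107223 = 0.00823736
Responsibility of Group 2: 0.00107223 / 0.00823736 ≈ 0.130

0.130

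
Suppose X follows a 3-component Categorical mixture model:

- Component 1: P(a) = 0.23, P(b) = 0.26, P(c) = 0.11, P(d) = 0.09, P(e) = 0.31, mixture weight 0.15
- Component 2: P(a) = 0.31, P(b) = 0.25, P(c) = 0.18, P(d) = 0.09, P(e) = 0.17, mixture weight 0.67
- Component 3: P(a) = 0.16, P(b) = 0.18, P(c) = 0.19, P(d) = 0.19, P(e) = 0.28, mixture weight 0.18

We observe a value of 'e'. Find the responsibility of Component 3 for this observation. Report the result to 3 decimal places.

P(component k | x) = π_k·f_k(x) / marginal(x), where marginal(x) = Σ_j π_j·f_j(x).
Evaluate each component's likelihood at the observed value:
  L_1 = 0.31
  L_2 = 0.17
  L_3 = 0.28
Weight by the priors:
  π_1·L_1 = 0.15 × 0.31 = 0.0465
  π_2·L_2 = 0.67 × 0.17 = 0.1139
  π_3·L_3 = 0.18 × 0.28 = 0.0504
Marginal: 0.0465 + 0.1139 + 0.0504 = 0.2108
P(Component 3 | 'e') = 0.0504 / 0.2108 ≈ 0.239

0.239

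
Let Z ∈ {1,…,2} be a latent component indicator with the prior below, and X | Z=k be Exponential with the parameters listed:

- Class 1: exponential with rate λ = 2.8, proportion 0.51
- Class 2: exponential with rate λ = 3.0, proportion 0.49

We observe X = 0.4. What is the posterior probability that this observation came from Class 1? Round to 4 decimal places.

Apply Bayes' rule: the posterior for each component is proportional to its prior times its likelihood at x.
Exponential densities:
  p_1 = 0.913583
  p_2 = 0.903583
Multiply by the mixture weights:
  w_1·p_1 = 0.51 × 0.913583 = 0.465928
  w_2·p_2 = 0.49 × 0.903583 = 0.442755
Normaliser: 0.465928 + 0.442755 = 0.908683
So the posterior for Class 1 is 0.465928 / 0.908683 ≈ 0.5128.

0.5128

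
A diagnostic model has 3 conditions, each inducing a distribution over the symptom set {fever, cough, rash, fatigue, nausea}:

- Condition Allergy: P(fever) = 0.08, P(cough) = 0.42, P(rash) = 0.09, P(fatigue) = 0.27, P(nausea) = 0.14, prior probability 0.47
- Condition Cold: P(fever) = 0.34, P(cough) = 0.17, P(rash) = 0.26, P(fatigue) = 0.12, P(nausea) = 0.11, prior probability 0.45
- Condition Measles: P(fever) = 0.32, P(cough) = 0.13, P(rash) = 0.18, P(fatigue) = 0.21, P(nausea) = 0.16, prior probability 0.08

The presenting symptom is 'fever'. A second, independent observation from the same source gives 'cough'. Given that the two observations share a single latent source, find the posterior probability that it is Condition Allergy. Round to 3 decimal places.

0.350

Posterior ∝ prior × likelihood, so P(k | x) ∝ w_k f_k(x); normalise over all components.
Since both observations come from the same component, the likelihood for component k is f_k(x₁)·f_k(x₂).
  p_Allergy = [0.08] × [0.42] = 0.0336
  p_Cold = [0.34] × [0.17] = 0.0578
  p_Measles = [0.32] × [0.13] = 0.0416
Multiply by the mixture weights:
  w_Allergy·p_Allergy = 0.47 × 0.0336 = 0.015792
  w_Cold·p_Cold = 0.45 × 0.0578 = 0.02601
  w_Measles·p_Measles = 0.08 × 0.0416 = 0.003328
Sum: 0.015792 + 0.02601 + 0.003328 = 0.04513
Responsibility of Condition Allergy: 0.015792 / 0.04513 ≈ 0.350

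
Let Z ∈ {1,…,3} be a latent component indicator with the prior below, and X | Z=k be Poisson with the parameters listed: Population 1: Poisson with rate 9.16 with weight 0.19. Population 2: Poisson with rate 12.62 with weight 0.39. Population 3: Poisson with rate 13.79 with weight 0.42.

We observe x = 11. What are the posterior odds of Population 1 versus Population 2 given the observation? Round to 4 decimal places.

0.4566

Since P(k|x) ∝ w_k f_k(x), the posterior odds are w_i f_i(x) / (w_j f_j(x)).
Evaluate each component's likelihood at the observed value:
  f_1 = 0.100359
  f_2 = 0.107078
  f_3 = 0.0881313
Odds = (0.19/0.39) × (0.100359/0.107078) = 0.487179 × 0.937252 ≈ 0.4566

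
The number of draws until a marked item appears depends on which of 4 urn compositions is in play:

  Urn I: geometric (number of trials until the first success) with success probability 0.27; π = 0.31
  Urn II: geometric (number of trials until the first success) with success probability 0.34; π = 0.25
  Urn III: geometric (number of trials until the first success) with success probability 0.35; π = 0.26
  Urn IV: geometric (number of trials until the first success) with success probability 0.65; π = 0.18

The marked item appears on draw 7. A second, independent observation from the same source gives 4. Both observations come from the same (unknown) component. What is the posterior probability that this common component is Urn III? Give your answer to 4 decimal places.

The responsibility of component k is P(Z=k) f_k(x) divided by Σ_j P(Z=j) f_j(x).
Since both observations come from the same component, the likelihood for component k is f_k(x₁)·f_k(x₂).
  L_I = [0.27·(1−0.27)^6 = 0.27·0.151334 = 0.0408602] × [0.105035] = 0.00429174
  L_II = [0.34·(1−0.34)^6 = 0.34·0.082654 = 0.0281023] × [0.0977486] = 0.00274697
  L_III = [0.35·(1−0.35)^6 = 0.35·0.0754189 = 0.0263966] × [0.0961188] = 0.00253721
  L_IV = [0.65·(1−0.65)^6 = 0.65·0.00183827 = 0.00119487] × [0.0278687] = 3.32996e-05
Prior × likelihood for each component:
  P(Z=I)·L_I = 0.31 × 0.00429174 = 0.00133044
  P(Z=II)·L_II = 0.25 × 0.00274697 = 0.000686741
  P(Z=III)·L_III = 0.26 × 0.00253721 = 0.000659674
  P(Z=IV)·L_IV = 0.18 × 3.32996e-05 = 5.99393e-06
Evidence: 0.00133044 + 0.000686741 + 0.000659674 + 5.99393e-06 = 0.00268285
So the posterior for Urn III is 0.000659674 / 0.00268285 ≈ 0.2459.

0.2459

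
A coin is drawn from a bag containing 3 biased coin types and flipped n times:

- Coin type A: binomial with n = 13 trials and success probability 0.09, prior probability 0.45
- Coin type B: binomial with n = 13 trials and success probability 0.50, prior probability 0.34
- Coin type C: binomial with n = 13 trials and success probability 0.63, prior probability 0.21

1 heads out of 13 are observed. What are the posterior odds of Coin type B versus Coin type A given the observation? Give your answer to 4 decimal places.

0.0032

Only the two components matter; the odds are (P(Z=i) f_i(x)) / (P(Z=j) f_j(x)).
Binomial probabilities:
  L_A = C(13,1)·0.09^1·0.91^12 = 13·0.09·0.322475 = 0.377296
  L_B = C(13,1)·0.50^1·0.50^12 = 13·0.5·0.000244141 = 0.00158691
  L_C = C(13,1)·0.63^1·0.37^12 = 13·0.63·6.58295e-06 = 5.39144e-05
Odds = (0.34/0.45) × (0.00158691/0.377296) = 0.755556 × 0.00420602 ≈ 0.0032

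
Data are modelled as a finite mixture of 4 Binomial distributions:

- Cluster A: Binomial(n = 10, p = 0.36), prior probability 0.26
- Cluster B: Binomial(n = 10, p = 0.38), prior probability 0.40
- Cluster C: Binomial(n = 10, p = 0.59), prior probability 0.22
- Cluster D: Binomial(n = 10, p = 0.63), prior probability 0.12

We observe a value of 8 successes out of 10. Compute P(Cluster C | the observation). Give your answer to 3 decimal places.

Apply Bayes' rule: the posterior for each component is proportional to its prior times its likelihood at x.
Evaluate each component's likelihood at the observed value:
  p_A = 0.00519987
  p_B = 0.00752081
  p_C = 0.11107
  p_D = 0.152876
Weight by the priors:
  w_A·p_A = 0.26 × 0.00519987 = 0.00135197
  w_B·p_B = 0.40 × 0.00752081 = 0.00300832
  w_C·p_C = 0.22 × 0.11107 = 0.0244354
  w_D·p_D = 0.12 × 0.152876 = 0.0183452
Marginal: 0.00135197 + 0.00300832 + 0.0244354 + 0.0183452 = 0.0471408
P(Cluster C | data) ≈ 0.518

0.518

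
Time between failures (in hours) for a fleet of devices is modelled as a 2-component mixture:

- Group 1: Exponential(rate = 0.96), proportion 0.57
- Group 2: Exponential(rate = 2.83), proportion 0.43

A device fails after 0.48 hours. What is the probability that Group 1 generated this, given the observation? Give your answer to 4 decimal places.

0.5246

P(component k | x) = π_k·f_k(x) / marginal(x), where marginal(x) = Σ_j π_j·f_j(x).
Exponential densities:
  L_1 = 0.96·e^(−0.96·0.48) = 0.96·e^(−0.4608) = 0.605548
  L_2 = 2.83·e^(−2.83·0.48) = 2.83·e^(−1.3584) = 0.727513
Multiply by the mixture weights:
  π_1·L_1 = 0.57 × 0.605548 = 0.345162
  π_2·L_2 = 0.43 × 0.727513 = 0.312831
Normaliser: 0.345162 + 0.312831 = 0.657993
So the posterior for Group 1 is 0.345162 / 0.657993 ≈ 0.5246.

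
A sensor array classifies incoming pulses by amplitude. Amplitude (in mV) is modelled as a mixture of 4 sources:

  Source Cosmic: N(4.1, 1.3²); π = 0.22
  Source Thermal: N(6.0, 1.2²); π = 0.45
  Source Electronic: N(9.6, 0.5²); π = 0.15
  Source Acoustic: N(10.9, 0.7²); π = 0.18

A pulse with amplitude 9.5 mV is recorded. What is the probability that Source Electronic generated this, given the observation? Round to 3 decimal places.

0.880

Posterior ∝ prior × likelihood, so P(k | x) ∝ π_k f_k(x); normalise over all components.
Evaluate each component's likelihood at the observed value:
  f_Cosmic = 5.49811e-05
  f_Thermal = 0.00472573
  f_Electronic = 0.782085
  f_Acoustic = 0.07713
Prior × likelihood for each component:
  π_Cosmic·f_Cosmic = 0.22 × 5.49811e-05 = 1.20958e-05
  π_Thermal·f_Thermal = 0.45 × 0.00472573 = 0.00212658
  π_Electronic·f_Electronic = 0.15 × 0.782085 = 0.117313
  π_Acoustic·f_Acoustic = 0.18 × 0.07713 = 0.0138834
Denominator: 1.20958e-05 + 0.00212658 + 0.117313 + 0.0138834 = 0.133335
P(Source Electronic | data) ≈ 0.880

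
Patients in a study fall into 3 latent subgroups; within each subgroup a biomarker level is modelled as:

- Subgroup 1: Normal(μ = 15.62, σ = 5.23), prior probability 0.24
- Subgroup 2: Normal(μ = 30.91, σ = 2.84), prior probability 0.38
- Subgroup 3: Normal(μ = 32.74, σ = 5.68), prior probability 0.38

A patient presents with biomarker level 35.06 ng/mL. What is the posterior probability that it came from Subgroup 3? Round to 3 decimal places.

0.572

P(component k | x) = π_k·f_k(x) / marginal(x), where marginal(x) = Σ_j π_j·f_j(x).
Component likelihoods at x = 35.06 ng/mL:
  f_1 = 7.62527e-05
  f_2 = 0.0482966
  f_3 = 0.0646152
Weight by the priors:
  π_1·f_1 = 0.24 × 7.62527e-05 = 1.83006e-05
  π_2·f_2 = 0.38 × 0.0482966 = 0.0183527
  π_3·f_3 = 0.38 × 0.0646152 = 0.0245538
Denominator: 1.83006e-05 + 0.0183527 + 0.0245538 = 0.0429248
P(Subgroup 3 | data) = 0.0245538 / 0.0429248 ≈ 0.572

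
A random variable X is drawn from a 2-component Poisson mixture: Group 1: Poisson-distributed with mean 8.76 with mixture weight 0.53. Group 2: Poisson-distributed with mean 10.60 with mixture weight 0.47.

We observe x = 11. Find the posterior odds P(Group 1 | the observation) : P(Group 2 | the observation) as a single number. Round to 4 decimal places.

0.8719

Since P(k|x) ∝ P(Z=k) f_k(x), the posterior odds are P(Z=i) f_i(x) / (P(Z=j) f_j(x)).
Evaluate each component's likelihood at the observed value:
  L_1 = e^(−8.76)·8.76^11/11! = 0.0916157
  L_2 = e^(−10.60)·10.60^11/11! = 0.118492
0.0485563 / 0.055691 ≈ 0.8719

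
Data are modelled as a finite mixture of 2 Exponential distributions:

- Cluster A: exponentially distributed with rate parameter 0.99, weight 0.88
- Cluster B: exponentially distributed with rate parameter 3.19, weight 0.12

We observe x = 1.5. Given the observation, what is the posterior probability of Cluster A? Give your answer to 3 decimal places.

P(component k | x) = w_k·f_k(x) / marginal(x), where marginal(x) = Σ_j w_j·f_j(x).
Component likelihoods at x = 1.5:
  L_A = 0.99·e^(−0.99·1.5) = 0.99·e^(−1.4850) = 0.224237
  L_B = 3.19·e^(−3.19·1.5) = 3.19·e^(−4.7850) = 0.0266497
Unnormalised posteriors:
  w_A·L_A = 0.88 × 0.224237 = 0.197329
  w_B·L_B = 0.12 × 0.0266497 = 0.00319796
Marginal: 0.197329 + 0.00319796 = 0.200527
P(Cluster A | x) ≈ 0.984

0.984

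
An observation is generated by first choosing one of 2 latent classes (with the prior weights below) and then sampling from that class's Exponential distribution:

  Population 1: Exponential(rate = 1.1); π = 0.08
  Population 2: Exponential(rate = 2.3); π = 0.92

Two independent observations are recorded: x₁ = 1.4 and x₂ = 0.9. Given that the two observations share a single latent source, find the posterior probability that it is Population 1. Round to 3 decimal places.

By Bayes' theorem, P(k | x) = w_k f_k(x) / Σ_j w_j f_j(x).
Since both observations come from the same component, the likelihood for component k is f_k(x₁)·f_k(x₂).
  p_1 = [1.1·e^(−1.1·1.4) = 1.1·e^(−1.5400) = 0.235819] × [0.408734] = 0.0963874
  p_2 = [2.3·e^(−2.3·1.4) = 2.3·e^(−3.2200) = 0.0918966] × [0.290227] = 0.0266709
Weight by the priors:
  w_1·p_1 = 0.08 × 0.0963874 = 0.00771099
  w_2·p_2 = 0.92 × 0.0266709 = 0.0245372
Evidence: 0.00771099 + 0.0245372 = 0.0322482
P(Population 1 | x₁,x₂) = 0.00771099 / 0.0322482 ≈ 0.239

0.239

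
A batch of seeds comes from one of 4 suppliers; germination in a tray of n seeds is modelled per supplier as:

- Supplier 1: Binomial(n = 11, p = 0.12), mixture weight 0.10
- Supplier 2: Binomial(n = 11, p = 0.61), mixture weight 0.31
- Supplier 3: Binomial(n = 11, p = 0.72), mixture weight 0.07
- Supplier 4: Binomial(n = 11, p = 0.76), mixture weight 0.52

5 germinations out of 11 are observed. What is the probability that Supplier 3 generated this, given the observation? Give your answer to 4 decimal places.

Apply Bayes' rule: the posterior for each component is proportional to its prior times its likelihood at x.
Binomial probabilities:
  p_1 = C(11,5)·0.12^5·0.88^6 = 462·2.48832e-05·0.464404 = 0.00533881
  p_2 = C(11,5)·0.61^5·0.39^6 = 462·0.0844596·0.00351874 = 0.137303
  p_3 = C(11,5)·0.72^5·0.28^6 = 462·0.193492·0.00048189 = 0.0430777
  p_4 = C(11,5)·0.76^5·0.24^6 = 462·0.253553·0.000191103 = 0.022386
Prior × likelihood for each component:
  π_1·p_1 = 0.10 × 0.00533881 = 0.000533881
  π_2·p_2 = 0.31 × 0.137303 = 0.0425638
  π_3·p_3 = 0.07 × 0.0430777 = 0.00301544
  π_4·p_4 = 0.52 × 0.022386 = 0.0116407
Evidence: 0.000533881 + 0.0425638 + 0.00301544 + 0.0116407 = 0.0577539
Responsibility of Supplier 3: 0.00301544 / 0.0577539 ≈ 0.0522

0.0522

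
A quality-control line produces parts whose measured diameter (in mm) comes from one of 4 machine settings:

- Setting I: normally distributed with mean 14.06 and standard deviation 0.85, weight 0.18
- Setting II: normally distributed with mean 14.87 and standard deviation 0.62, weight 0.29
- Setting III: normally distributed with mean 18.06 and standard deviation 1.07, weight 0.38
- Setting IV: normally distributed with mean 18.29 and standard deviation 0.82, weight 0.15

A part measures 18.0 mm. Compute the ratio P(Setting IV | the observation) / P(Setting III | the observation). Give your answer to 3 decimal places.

Since P(k|x) ∝ π_k f_k(x), the posterior odds are π_i f_i(x) / (π_j f_j(x)).
Evaluate each component's likelihood at the observed value:
  f_I = (1/(0.85·√(2π)))·exp(−(18.0−14.06)²/(2·0.85²)) = 0.469344·exp(-10.74298) = 1.01362e-05
  f_II = (1/(0.62·√(2π)))·exp(−(18.0−14.87)²/(2·0.62²)) = 0.643455·exp(-12.74311) = 1.88043e-06
  f_III = (1/(1.07·√(2π)))·exp(−(18.0−18.06)²/(2·1.07²)) = 0.372843·exp(-0.00157) = 0.372258
  f_IV = (1/(0.82·√(2π)))·exp(−(18.0−18.29)²/(2·0.82²)) = 0.486515·exp(-0.06254) = 0.457022
0.0685532 / 0.141458 ≈ 0.485

0.485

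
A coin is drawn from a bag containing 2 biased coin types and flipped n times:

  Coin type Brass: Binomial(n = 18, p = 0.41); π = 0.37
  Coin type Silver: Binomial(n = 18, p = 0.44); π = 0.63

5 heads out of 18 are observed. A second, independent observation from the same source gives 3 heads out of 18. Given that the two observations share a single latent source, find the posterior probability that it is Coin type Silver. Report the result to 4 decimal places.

0.4100

The responsibility of component k is w_k f_k(x) divided by Σ_j w_j f_j(x).
Since both observations come from the same component, the likelihood for component k is f_k(x₁)·f_k(x₂).
  L_Brass = [C(18,5)·0.41^5·0.59^13 = 8568·0.0115856·0.00104973 = 0.104202] × [0.0205505] = 0.0021414
  L_Silver = [C(18,5)·0.44^5·0.56^13 = 8568·0.0164916·0.000532653 = 0.075264] × [0.011611] = 0.000873888
Weight by the priors:
  w_Brass·L_Brass = 0.37 × 0.0021414 = 0.000792316
  w_Silver·L_Silver = 0.63 × 0.000873888 = 0.000550549
Marginal: 0.000792316 + 0.000550549 = 0.00134287
P(Coin type Silver | data) ≈ 0.4100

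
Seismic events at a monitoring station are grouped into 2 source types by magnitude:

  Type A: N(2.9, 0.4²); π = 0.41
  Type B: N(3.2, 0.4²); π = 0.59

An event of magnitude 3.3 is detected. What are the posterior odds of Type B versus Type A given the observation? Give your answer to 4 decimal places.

Posterior odds = (P(Z=i) f_i(x)) / (P(Z=j) f_j(x)); the normalising sum cancels.
Evaluate each component's likelihood at the observed value:
  f_A = 0.604927
  f_B = 0.96667
Posterior odds = (P(Z=B)·f_B) / (P(Z=A)·f_A) = (0.59·0.96667) / (0.41·0.604927) = 0.570335 / 0.24802 ≈ 2.2996

2.2996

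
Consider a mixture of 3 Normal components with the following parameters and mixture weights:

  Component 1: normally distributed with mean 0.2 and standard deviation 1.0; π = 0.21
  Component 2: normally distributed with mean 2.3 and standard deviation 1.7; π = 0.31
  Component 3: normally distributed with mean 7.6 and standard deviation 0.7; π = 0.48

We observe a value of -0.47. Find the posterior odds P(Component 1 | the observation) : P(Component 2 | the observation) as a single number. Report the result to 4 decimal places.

3.4702

Since P(k|x) ∝ w_k f_k(x), the posterior odds are w_i f_i(x) / (w_j f_j(x)).
Normal densities:
  f_1 = 0.318737
  f_2 = 0.0622213
  f_3 = 7.85625e-30
Posterior odds = (w_1·f_1) / (w_2·f_2) = (0.21·0.318737) / (0.31·0.0622213) = 0.0669348 / 0.0192886 ≈ 3.4702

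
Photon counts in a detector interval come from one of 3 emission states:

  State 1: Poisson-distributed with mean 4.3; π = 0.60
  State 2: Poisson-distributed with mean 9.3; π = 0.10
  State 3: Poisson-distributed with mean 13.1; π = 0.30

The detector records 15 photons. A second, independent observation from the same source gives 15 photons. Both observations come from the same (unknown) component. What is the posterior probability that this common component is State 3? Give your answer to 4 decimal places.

0.9776

P(component k | x) = w_k·f_k(x) / marginal(x), where marginal(x) = Σ_j w_j·f_j(x).
Since both observations come from the same component, the likelihood for component k is f_k(x₁)·f_k(x₂).
  p_1 = [3.29656e-05] × [3.29656e-05] = 1.08673e-09
  p_2 = [0.02354] × [0.02354] = 0.00055413
  p_3 = [0.0898074] × [0.0898074] = 0.00806537
Unnormalised posteriors:
  w_1·p_1 = 0.60 × 1.08673e-09 = 6.52038e-10
  w_2·p_2 = 0.10 × 0.00055413 = 5.5413e-05
  w_3·p_3 = 0.30 × 0.00806537 = 0.00241961
Normaliser: 6.52038e-10 + 5.5413e-05 + 0.00241961 = 0.00247502
P(State 3 | x₁,x₂) ≈ 0.9776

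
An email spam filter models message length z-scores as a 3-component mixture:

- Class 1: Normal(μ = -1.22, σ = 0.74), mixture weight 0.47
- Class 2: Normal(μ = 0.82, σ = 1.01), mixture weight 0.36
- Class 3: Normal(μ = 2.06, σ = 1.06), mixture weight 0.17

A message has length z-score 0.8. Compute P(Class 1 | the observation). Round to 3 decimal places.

0.034

P(component k | x) = w_k·f_k(x) / marginal(x), where marginal(x) = Σ_j w_j·f_j(x).
Component likelihoods at x = 0.8:
  L_1 = 0.0129904
  L_2 = 0.394915
  L_3 = 0.185688
Unnormalised posteriors:
  w_1·L_1 = 0.47 × 0.0129904 = 0.00610548
  w_2·L_2 = 0.36 × 0.394915 = 0.142169
  w_3·L_3 = 0.17 × 0.185688 = 0.031567
Sum: 0.00610548 + 0.142169 + 0.031567 = 0.179842
Responsibility of Class 1: 0.00610548 / 0.179842 ≈ 0.034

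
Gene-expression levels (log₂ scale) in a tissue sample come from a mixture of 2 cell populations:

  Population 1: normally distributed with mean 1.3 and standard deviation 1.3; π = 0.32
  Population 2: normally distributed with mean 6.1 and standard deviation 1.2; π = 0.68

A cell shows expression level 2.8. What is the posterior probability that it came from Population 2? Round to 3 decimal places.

Posterior ∝ prior × likelihood, so P(k | x) ∝ π_k f_k(x); normalise over all components.
Normal densities:
  f_1 = (1/(1.3·√(2π)))·exp(−(2.8−1.3)²/(2·1.3²)) = 0.306879·exp(-0.66568) = 0.157712
  f_2 = (1/(1.2·√(2π)))·exp(−(2.8−6.1)²/(2·1.2²)) = 0.332452·exp(-3.78125) = 0.00757797
Weight by the priors:
  π_1·f_1 = 0.32 × 0.157712 = 0.0504679
  π_2·f_2 = 0.68 × 0.00757797 = 0.00515302
Evidence: 0.0504679 + 0.00515302 = 0.0556209
So the posterior for Population 2 is 0.00515302 / 0.0556209 ≈ 0.093.

0.093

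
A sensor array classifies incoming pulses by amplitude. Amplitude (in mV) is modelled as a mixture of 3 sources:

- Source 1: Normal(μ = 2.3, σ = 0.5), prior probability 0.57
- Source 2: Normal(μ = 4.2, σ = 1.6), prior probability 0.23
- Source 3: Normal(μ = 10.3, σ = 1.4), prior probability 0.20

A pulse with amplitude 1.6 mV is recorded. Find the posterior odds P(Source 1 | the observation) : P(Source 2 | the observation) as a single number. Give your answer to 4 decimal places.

11.1453

The posterior odds equal the prior odds times the likelihood ratio: (w_i/w_j)·(f_i(x)/f_j(x)).
Component likelihoods at x = 1.6 mV:
  p_1 = (1/(0.5·√(2π)))·exp(−(1.6−2.3)²/(2·0.5²)) = 0.797885·exp(-0.98000) = 0.299455
  p_2 = (1/(1.6·√(2π)))·exp(−(1.6−4.2)²/(2·1.6²)) = 0.249339·exp(-1.32031) = 0.0665864
  p_3 = (1/(1.4·√(2π)))·exp(−(1.6−10.3)²/(2·1.4²)) = 0.284959·exp(-19.30867) = 1.17255e-09
Posterior odds = (w_1·p_1) / (w_2·p_2) = (0.57·0.299455) / (0.23·0.0665864) = 0.170689 / 0.0153149 ≈ 11.1453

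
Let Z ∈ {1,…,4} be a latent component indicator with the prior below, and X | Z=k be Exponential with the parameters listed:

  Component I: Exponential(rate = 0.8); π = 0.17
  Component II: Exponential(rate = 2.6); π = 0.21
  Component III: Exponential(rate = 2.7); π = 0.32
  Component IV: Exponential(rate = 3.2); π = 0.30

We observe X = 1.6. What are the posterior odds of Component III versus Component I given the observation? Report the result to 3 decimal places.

0.304

Since P(k|x) ∝ π_k f_k(x), the posterior odds are π_i f_i(x) / (π_j f_j(x)).
Evaluate each component's likelihood at the observed value:
  L_I = 0.8·e^(−0.8·1.6) = 0.8·e^(−1.2800) = 0.22243
  L_II = 2.6·e^(−2.6·1.6) = 2.6·e^(−4.1600) = 0.0405797
  L_III = 2.7·e^(−2.7·1.6) = 2.7·e^(−4.3200) = 0.0359097
  L_IV = 3.2·e^(−3.2·1.6) = 3.2·e^(−5.1200) = 0.0191233
Odds = (0.32/0.17) × (0.0359097/0.22243) = 1.88235 × 0.161443 ≈ 0.304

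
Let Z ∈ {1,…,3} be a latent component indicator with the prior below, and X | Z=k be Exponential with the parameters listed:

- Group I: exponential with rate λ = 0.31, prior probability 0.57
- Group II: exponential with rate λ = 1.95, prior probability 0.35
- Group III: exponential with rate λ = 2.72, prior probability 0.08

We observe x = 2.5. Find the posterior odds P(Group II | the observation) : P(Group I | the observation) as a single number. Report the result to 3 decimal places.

Only the two components matter; the odds are (P(Z=i) f_i(x)) / (P(Z=j) f_j(x)).
Evaluate each component's likelihood at the observed value:
  p_I = 0.31·e^(−0.31·2.5) = 0.31·e^(−0.7750) = 0.142818
  p_II = 1.95·e^(−1.95·2.5) = 1.95·e^(−4.8750) = 0.0148884
  p_III = 2.72·e^(−2.72·2.5) = 2.72·e^(−6.8000) = 0.00302947
Odds = (0.35/0.57) × (0.0148884/0.142818) = 0.614035 × 0.104247 ≈ 0.064

0.064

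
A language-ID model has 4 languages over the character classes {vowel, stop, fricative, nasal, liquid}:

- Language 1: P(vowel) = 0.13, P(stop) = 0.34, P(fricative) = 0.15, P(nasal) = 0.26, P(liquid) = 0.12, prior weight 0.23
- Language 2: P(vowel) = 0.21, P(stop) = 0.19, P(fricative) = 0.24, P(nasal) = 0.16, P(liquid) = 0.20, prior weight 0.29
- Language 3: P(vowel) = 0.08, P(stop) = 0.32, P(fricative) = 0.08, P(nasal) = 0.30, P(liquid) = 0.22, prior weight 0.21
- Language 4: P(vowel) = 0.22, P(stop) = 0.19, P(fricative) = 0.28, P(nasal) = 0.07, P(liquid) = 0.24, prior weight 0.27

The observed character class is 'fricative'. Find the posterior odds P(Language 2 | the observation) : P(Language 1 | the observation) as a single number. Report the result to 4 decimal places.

2.0174

Only the two components matter; the odds are (w_i f_i(x)) / (w_j f_j(x)).
Categorical probabilities:
  p_1 = P(fricative | comp) = 0.15
  p_2 = P(fricative | comp) = 0.24
  p_3 = P(fricative | comp) = 0.08
  p_4 = P(fricative | comp) = 0.28
0.0696 / 0.0345 ≈ 2.0174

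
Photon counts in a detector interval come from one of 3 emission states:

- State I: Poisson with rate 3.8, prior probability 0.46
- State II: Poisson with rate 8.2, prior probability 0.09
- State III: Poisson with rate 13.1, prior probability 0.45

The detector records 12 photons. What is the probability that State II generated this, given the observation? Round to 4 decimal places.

0.0883

Posterior ∝ prior × likelihood, so P(k | x) ∝ π_k f_k(x); normalise over all components.
Poisson probabilities:
  L_I = e^(−3.8)·3.8^12/12! = 0.000423396
  L_II = e^(−8.2)·8.2^12/12! = 0.0529925
  L_III = e^(−13.1)·13.1^12/12! = 0.109059
Multiply by the mixture weights:
  π_I·L_I = 0.46 × 0.000423396 = 0.000194762
  π_II·L_II = 0.09 × 0.0529925 = 0.00476933
  π_III·L_III = 0.45 × 0.109059 = 0.0490765
Marginal: 0.000194762 + 0.00476933 + 0.0490765 = 0.0540406
So the posterior for State II is 0.00476933 / 0.0540406 ≈ 0.0883.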